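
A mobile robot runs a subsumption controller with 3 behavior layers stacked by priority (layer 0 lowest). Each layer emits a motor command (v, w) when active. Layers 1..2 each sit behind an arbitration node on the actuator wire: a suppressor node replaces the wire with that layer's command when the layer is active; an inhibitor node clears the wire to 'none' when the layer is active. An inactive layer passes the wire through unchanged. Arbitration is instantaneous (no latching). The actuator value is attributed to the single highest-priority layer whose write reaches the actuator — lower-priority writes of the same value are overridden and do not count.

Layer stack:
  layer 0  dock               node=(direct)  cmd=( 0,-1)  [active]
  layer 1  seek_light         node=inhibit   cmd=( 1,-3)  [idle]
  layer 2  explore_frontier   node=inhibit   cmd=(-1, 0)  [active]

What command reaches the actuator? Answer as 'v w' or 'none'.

none

L0 dock: active, feeds wire = (0, -1)
L1 seek_light: idle → wire stays (0, -1)
L2 explore_frontier: active, inhibitor → wire = none
actuator = none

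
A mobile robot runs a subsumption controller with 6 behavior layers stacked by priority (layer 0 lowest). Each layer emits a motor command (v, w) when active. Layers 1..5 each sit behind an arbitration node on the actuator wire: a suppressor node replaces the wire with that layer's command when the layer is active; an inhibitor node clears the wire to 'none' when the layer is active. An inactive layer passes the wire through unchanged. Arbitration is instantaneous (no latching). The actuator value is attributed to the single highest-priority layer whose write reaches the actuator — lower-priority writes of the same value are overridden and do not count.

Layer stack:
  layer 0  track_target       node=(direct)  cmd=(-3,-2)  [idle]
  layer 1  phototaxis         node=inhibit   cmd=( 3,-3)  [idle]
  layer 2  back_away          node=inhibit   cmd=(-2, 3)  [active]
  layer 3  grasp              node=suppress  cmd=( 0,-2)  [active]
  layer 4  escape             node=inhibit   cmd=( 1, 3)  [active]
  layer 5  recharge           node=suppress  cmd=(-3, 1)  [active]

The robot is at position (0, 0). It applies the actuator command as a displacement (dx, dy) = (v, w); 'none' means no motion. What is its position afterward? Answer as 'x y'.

[0] track_target off; wire := none
[1] phototaxis off; pass none
[2] back_away on (inhibit); wire := none
[3] grasp on (suppress); wire := (0, -2)
[4] escape on (inhibit); wire := none
[5] recharge on (suppress); wire := (-3, 1)
output (-3, 1)
position: (0, 0) + (-3, 1) = (-3, 1)

-3 1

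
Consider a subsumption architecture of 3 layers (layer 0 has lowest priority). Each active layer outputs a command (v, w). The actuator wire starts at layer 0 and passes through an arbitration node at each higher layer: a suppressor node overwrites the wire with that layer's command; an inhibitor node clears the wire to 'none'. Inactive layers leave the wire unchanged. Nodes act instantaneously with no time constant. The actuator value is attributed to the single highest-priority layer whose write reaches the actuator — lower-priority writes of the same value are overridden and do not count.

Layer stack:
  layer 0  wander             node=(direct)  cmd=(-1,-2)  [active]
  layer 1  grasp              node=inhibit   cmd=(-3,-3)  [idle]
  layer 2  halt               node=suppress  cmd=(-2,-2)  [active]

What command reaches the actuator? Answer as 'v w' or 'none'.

L0 wander: active, feeds wire = (-1, -2)
L1 grasp: idle → wire stays (-1, -2)
L2 halt: active, suppressor → wire = (-2, -2)
actuator = (-2, -2)

-2 -2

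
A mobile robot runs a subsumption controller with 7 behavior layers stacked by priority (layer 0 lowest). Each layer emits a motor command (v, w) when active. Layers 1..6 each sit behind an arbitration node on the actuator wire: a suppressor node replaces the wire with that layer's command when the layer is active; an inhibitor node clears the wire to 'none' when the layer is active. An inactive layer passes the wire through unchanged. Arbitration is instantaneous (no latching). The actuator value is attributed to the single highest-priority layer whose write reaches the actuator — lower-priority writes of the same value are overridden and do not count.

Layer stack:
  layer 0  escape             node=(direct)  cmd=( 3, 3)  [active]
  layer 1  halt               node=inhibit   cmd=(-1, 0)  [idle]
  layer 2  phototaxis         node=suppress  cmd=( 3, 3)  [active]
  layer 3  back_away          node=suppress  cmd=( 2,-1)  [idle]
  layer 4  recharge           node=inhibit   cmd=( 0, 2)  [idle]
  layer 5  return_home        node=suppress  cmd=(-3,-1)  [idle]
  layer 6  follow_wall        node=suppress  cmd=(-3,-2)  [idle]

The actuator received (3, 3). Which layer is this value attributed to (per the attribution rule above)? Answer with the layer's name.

layer 0 (escape) active — direct: (3, 3)
layer 1 (halt) idle — unchanged: (3, 3)
layer 2 (phototaxis) active — suppresses: (3, 3)
layer 3 (back_away) idle — unchanged: (3, 3)
layer 4 (recharge) idle — unchanged: (3, 3)
layer 5 (return_home) idle — unchanged: (3, 3)
layer 6 (follow_wall) idle — unchanged: (3, 3)
→ actuator (3, 3)
last writer: layer 2 = phototaxis

phototaxis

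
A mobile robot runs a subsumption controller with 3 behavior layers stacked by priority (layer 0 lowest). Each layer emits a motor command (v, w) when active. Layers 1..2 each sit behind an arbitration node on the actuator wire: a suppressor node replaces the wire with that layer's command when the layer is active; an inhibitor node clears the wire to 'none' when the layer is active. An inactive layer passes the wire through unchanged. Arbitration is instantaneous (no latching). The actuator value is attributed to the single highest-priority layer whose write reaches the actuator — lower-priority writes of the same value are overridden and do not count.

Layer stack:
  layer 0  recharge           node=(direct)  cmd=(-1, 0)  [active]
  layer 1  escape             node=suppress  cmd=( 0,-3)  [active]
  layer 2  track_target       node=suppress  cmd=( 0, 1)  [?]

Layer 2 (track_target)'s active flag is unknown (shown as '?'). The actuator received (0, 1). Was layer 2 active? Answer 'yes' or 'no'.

If layer 2 is active=yes:
  actuator would be (0, 1)
If layer 2 is active=no:
  actuator would be (0, -3)
Observed (0, 1), so layer 2 was active.

yes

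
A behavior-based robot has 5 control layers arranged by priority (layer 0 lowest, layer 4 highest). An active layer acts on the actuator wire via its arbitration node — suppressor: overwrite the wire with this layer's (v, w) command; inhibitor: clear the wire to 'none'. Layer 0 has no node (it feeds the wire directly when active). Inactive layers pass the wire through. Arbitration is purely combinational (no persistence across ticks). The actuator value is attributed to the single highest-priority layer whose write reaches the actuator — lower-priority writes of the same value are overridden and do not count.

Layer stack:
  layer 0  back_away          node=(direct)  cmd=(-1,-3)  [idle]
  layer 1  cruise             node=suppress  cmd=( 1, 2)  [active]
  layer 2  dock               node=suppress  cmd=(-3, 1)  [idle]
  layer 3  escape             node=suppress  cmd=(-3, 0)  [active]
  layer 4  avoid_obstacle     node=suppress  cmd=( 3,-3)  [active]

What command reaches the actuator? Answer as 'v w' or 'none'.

[0] back_away off; wire := none
[1] cruise on (suppress); wire := (1, 2)
[2] dock off; pass (1, 2)
[3] escape on (suppress); wire := (-3, 0)
[4] avoid_obstacle on (suppress); wire := (3, -3)
output (3, -3)

3 -3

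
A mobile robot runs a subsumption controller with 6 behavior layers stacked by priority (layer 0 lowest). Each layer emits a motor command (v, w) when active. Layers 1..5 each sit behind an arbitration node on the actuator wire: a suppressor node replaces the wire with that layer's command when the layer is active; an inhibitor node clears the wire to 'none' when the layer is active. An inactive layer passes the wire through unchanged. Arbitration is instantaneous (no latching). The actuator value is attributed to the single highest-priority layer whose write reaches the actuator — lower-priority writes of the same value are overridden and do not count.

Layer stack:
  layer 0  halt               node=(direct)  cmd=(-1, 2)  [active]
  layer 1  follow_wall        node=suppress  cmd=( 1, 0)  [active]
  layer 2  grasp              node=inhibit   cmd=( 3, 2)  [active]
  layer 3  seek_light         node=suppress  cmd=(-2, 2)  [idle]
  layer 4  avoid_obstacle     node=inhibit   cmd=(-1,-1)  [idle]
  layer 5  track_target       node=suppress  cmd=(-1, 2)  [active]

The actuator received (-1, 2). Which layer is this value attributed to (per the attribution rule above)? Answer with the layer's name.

layer 0 (halt) active — direct: (-1, 2)
layer 1 (follow_wall) active — suppresses: (1, 0)
layer 2 (grasp) active — inhibits: none
layer 3 (seek_light) idle — unchanged: none
layer 4 (avoid_obstacle) idle — unchanged: none
layer 5 (track_target) active — suppresses: (-1, 2)
→ actuator (-1, 2)
last writer: layer 5 = track_target

track_target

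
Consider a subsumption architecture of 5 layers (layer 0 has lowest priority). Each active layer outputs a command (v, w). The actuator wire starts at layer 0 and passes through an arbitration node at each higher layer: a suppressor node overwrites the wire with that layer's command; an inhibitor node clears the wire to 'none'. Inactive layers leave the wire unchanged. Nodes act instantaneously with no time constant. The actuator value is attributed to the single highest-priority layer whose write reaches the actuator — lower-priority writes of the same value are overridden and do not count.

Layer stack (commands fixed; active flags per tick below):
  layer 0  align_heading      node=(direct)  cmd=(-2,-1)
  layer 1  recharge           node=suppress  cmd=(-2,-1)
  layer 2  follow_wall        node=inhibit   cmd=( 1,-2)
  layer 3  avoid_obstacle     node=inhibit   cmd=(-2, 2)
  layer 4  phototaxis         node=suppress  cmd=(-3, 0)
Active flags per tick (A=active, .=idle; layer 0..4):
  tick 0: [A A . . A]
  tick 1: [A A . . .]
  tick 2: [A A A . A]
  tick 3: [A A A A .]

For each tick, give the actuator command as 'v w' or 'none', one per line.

-3 0
-2 -1
-3 0
none

tick 0:
  [0] align_heading on; wire := (-2, -1)
  [1] recharge on (suppress); wire := (-2, -1)
  [2] follow_wall off; pass (-2, -1)
  [3] avoid_obstacle off; pass (-2, -1)
  [4] phototaxis on (suppress); wire := (-3, 0)
  output (-3, 0)
tick 1:
  [0] align_heading on; wire := (-2, -1)
  [1] recharge on (suppress); wire := (-2, -1)
  [2] follow_wall off; pass (-2, -1)
  [3] avoid_obstacle off; pass (-2, -1)
  [4] phototaxis off; pass (-2, -1)
  output (-2, -1)
tick 2:
  [0] align_heading on; wire := (-2, -1)
  [1] recharge on (suppress); wire := (-2, -1)
  [2] follow_wall on (inhibit); wire := none
  [3] avoid_obstacle off; pass none
  [4] phototaxis on (suppress); wire := (-3, 0)
  output (-3, 0)
tick 3:
  [0] align_heading on; wire := (-2, -1)
  [1] recharge on (suppress); wire := (-2, -1)
  [2] follow_wall on (inhibit); wire := none
  [3] avoid_obstacle on (inhibit); wire := none
  [4] phototaxis off; pass none
  output none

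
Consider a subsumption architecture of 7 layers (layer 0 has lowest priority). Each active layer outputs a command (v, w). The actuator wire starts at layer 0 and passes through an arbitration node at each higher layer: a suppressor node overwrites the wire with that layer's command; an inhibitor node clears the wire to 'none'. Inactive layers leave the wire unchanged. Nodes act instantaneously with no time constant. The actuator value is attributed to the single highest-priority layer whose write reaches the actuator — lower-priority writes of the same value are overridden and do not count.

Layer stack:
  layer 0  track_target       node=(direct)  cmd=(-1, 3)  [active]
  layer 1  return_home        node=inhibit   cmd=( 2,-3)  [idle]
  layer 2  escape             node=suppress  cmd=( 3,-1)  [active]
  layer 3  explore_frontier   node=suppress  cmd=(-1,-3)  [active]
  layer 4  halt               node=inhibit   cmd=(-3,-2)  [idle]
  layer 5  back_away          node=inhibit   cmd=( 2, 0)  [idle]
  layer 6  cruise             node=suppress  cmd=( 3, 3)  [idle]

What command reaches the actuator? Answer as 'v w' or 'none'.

[0] track_target on; wire := (-1, 3)
[1] return_home off; pass (-1, 3)
[2] escape on (suppress); wire := (3, -1)
[3] explore_frontier on (suppress); wire := (-1, -3)
[4] halt off; pass (-1, -3)
[5] back_away off; pass (-1, -3)
[6] cruise off; pass (-1, -3)
output (-1, -3)

-1 -3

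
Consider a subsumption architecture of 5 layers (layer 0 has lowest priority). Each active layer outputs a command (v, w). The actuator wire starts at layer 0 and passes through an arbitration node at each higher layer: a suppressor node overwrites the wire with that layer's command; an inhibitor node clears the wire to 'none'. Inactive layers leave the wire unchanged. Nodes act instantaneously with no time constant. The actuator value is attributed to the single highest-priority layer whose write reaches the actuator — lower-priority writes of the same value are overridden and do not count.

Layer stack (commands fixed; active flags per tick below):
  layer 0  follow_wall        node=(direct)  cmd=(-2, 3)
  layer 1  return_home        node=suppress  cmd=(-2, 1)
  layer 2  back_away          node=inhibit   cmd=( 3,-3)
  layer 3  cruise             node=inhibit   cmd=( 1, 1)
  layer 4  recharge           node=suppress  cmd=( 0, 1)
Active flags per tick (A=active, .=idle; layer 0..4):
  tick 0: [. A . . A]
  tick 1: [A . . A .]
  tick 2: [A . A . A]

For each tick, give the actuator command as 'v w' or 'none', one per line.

0 1
none
0 1

tick 0:
  L0 follow_wall: idle → wire = none
  L1 return_home: active, suppressor → wire = (-2, 1)
  L2 back_away: idle → wire stays (-2, 1)
  L3 cruise: idle → wire stays (-2, 1)
  L4 recharge: active, suppressor → wire = (0, 1)
  actuator = (0, 1)
tick 1:
  L0 follow_wall: active, feeds wire = (-2, 3)
  L1 return_home: idle → wire stays (-2, 3)
  L2 back_away: idle → wire stays (-2, 3)
  L3 cruise: active, inhibitor → wire = none
  L4 recharge: idle → wire stays none
  actuator = none
tick 2:
  L0 follow_wall: active, feeds wire = (-2, 3)
  L1 return_home: idle → wire stays (-2, 3)
  L2 back_away: active, inhibitor → wire = none
  L3 cruise: idle → wire stays none
  L4 recharge: active, suppressor → wire = (0, 1)
  actuator = (0, 1)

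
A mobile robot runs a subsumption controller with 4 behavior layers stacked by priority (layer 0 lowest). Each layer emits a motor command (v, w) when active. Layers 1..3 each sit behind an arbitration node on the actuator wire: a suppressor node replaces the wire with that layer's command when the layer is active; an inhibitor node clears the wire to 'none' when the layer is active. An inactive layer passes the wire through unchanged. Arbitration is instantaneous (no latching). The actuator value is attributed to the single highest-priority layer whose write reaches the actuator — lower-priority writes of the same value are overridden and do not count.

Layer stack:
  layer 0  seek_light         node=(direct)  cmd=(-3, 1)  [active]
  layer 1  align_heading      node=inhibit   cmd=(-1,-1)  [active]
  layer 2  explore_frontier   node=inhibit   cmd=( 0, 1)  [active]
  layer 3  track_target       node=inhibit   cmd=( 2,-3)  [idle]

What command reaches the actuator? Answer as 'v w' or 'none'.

L0 seek_light: active, feeds wire = (-3, 1)
L1 align_heading: active, inhibitor → wire = none
L2 explore_frontier: active, inhibitor → wire = none
L3 track_target: idle → wire stays none
actuator = none

none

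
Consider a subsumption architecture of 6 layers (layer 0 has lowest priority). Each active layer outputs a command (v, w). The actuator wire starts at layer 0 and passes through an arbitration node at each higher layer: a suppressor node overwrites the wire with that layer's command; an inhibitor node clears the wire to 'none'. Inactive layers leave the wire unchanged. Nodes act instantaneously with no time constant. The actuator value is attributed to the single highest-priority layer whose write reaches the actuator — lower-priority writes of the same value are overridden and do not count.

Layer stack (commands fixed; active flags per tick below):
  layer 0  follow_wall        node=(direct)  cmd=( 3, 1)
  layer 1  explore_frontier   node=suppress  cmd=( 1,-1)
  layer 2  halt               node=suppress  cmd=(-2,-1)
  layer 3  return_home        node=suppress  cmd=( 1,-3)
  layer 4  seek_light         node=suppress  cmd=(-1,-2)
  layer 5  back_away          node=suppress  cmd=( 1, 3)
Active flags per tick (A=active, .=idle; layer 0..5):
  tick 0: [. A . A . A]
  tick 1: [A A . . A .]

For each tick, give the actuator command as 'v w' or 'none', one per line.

tick 0:
  [0] follow_wall off; wire := none
  [1] explore_frontier on (suppress); wire := (1, -1)
  [2] halt off; pass (1, -1)
  [3] return_home on (suppress); wire := (1, -3)
  [4] seek_light off; pass (1, -3)
  [5] back_away on (suppress); wire := (1, 3)
  output (1, 3)
tick 1:
  [0] follow_wall on; wire := (3, 1)
  [1] explore_frontier on (suppress); wire := (1, -1)
  [2] halt off; pass (1, -1)
  [3] return_home off; pass (1, -1)
  [4] seek_light on (suppress); wire := (-1, -2)
  [5] back_away off; pass (-1, -2)
  output (-1, -2)

1 3
-1 -2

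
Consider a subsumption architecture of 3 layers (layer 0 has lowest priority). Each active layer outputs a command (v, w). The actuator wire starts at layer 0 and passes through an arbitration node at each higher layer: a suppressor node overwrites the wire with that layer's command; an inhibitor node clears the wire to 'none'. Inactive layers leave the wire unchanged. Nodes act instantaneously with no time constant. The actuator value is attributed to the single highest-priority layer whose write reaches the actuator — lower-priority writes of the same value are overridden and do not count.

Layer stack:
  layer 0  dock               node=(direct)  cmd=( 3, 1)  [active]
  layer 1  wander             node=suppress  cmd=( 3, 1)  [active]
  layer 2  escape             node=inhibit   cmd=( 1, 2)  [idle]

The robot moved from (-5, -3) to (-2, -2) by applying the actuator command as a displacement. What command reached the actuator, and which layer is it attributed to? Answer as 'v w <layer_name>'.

3 1 wander

displacement = (-2, -2) − (-5, -3) = (3, 1)
layer 0 (dock) active — direct: (3, 1)
layer 1 (wander) active — suppresses: (3, 1)
layer 2 (escape) idle — unchanged: (3, 1)
→ actuator (3, 1) — from layer 1 (wander)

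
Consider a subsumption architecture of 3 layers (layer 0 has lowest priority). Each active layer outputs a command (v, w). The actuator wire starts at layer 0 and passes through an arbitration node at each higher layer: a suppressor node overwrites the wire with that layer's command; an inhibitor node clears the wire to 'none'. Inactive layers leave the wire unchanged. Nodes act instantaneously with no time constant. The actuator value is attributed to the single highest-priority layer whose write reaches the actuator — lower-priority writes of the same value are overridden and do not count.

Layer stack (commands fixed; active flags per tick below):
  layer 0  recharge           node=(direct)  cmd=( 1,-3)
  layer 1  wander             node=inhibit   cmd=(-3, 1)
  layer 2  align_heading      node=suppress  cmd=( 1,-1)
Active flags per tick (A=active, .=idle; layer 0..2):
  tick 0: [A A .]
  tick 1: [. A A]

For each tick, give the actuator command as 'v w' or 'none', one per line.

tick 0:
  L0 recharge: active, feeds wire = (1, -3)
  L1 wander: active, inhibitor → wire = none
  L2 align_heading: idle → wire stays none
  actuator = none
tick 1:
  L0 recharge: idle → wire = none
  L1 wander: active, inhibitor → wire = none
  L2 align_heading: active, suppressor → wire = (1, -1)
  actuator = (1, -1)

none
1 -1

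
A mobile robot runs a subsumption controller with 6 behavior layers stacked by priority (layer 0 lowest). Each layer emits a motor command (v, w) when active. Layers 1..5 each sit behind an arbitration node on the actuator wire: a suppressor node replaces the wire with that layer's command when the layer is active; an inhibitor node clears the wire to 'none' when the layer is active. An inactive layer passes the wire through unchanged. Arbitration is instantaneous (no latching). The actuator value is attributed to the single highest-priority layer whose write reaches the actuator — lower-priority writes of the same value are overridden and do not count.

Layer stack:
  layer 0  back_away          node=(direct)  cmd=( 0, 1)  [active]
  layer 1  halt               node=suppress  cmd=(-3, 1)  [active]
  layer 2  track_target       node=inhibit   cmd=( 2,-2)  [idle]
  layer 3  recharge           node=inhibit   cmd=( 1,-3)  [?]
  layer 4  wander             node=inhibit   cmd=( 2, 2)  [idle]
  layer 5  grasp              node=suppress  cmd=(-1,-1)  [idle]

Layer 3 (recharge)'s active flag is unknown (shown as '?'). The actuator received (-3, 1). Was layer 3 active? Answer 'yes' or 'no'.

no

If layer 3 is active=yes:
  actuator would be none
If layer 3 is active=no:
  actuator would be (-3, 1)
Observed (-3, 1), so layer 3 was idle.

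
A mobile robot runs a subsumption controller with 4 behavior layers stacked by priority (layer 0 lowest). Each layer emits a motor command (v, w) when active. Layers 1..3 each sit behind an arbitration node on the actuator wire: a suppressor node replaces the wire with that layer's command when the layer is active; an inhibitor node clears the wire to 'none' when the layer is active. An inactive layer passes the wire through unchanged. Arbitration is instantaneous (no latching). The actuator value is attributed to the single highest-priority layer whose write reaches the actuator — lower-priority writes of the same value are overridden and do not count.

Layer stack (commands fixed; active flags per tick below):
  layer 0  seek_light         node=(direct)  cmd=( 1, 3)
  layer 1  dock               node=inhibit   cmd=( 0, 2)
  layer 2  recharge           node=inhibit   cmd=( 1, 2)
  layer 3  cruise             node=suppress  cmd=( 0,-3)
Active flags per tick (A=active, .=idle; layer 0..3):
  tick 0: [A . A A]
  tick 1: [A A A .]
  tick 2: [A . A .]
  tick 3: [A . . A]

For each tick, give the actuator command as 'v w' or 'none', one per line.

0 -3
none
none
0 -3

tick 0:
  [0] seek_light on; wire := (1, 3)
  [1] dock off; pass (1, 3)
  [2] recharge on (inhibit); wire := none
  [3] cruise on (suppress); wire := (0, -3)
  output (0, -3)
tick 1:
  [0] seek_light on; wire := (1, 3)
  [1] dock on (inhibit); wire := none
  [2] recharge on (inhibit); wire := none
  [3] cruise off; pass none
  output none
tick 2:
  [0] seek_light on; wire := (1, 3)
  [1] dock off; pass (1, 3)
  [2] recharge on (inhibit); wire := none
  [3] cruise off; pass none
  output none
tick 3:
  [0] seek_light on; wire := (1, 3)
  [1] dock off; pass (1, 3)
  [2] recharge off; pass (1, 3)
  [3] cruise on (suppress); wire := (0, -3)
  output (0, -3)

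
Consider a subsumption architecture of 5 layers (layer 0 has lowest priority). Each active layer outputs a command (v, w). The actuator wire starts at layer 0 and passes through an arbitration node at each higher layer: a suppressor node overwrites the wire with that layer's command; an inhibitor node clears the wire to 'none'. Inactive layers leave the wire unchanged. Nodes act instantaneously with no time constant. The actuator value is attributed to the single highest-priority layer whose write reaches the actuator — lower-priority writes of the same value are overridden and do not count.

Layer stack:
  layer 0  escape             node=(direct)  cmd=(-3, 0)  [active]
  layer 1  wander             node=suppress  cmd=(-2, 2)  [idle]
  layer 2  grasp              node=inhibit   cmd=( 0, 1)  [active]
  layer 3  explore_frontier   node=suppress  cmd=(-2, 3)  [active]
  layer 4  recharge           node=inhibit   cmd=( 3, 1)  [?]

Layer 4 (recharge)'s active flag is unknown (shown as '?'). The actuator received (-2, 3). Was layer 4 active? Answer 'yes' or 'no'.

If layer 4 is active=yes:
  actuator would be none
If layer 4 is active=no:
  actuator would be (-2, 3)
Observed (-2, 3), so layer 4 was idle.

no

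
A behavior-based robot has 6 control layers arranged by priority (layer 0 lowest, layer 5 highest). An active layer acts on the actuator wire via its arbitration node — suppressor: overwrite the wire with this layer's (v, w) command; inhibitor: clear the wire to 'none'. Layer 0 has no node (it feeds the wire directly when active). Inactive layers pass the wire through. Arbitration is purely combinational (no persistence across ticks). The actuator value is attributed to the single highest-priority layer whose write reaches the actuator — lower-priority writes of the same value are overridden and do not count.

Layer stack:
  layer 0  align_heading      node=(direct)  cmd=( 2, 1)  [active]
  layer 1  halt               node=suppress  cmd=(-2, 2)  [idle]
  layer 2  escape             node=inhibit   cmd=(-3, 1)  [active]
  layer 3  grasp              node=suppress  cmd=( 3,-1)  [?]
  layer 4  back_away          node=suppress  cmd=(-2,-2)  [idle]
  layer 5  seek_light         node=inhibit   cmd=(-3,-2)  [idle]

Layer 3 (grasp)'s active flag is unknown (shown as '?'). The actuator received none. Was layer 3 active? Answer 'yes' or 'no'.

If layer 3 is active=yes:
  actuator would be (3, -1)
If layer 3 is active=no:
  actuator would be none
Observed none, so layer 3 was idle.

no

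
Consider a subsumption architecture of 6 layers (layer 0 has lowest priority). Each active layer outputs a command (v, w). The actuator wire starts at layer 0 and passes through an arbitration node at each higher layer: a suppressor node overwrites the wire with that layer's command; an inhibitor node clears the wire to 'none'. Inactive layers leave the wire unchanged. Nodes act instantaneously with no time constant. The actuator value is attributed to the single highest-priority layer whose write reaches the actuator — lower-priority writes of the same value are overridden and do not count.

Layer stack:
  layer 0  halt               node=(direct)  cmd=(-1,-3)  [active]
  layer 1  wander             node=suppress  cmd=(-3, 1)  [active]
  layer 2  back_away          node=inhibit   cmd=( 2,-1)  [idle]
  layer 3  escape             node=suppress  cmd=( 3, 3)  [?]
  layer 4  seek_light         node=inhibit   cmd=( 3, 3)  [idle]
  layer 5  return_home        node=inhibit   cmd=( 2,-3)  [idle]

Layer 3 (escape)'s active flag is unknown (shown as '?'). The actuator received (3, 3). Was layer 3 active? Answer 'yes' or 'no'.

yes

If layer 3 is active=yes:
  actuator would be (3, 3)
If layer 3 is active=no:
  actuator would be (-3, 1)
Observed (3, 3), so layer 3 was active.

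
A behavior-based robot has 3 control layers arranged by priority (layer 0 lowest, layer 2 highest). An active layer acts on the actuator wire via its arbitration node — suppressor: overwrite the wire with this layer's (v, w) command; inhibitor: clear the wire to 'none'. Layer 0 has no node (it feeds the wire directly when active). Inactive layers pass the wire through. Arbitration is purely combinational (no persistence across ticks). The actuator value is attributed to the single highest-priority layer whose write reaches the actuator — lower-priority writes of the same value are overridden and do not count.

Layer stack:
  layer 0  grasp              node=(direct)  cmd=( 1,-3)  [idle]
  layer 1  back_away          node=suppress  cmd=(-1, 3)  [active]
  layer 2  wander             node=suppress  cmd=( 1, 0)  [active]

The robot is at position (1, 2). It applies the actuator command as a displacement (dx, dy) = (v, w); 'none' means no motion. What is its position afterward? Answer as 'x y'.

2 2

L0 grasp: idle → wire = none
L1 back_away: active, suppressor → wire = (-1, 3)
L2 wander: active, suppressor → wire = (1, 0)
actuator = (1, 0)
position: (1, 2) + (1, 0) = (2, 2)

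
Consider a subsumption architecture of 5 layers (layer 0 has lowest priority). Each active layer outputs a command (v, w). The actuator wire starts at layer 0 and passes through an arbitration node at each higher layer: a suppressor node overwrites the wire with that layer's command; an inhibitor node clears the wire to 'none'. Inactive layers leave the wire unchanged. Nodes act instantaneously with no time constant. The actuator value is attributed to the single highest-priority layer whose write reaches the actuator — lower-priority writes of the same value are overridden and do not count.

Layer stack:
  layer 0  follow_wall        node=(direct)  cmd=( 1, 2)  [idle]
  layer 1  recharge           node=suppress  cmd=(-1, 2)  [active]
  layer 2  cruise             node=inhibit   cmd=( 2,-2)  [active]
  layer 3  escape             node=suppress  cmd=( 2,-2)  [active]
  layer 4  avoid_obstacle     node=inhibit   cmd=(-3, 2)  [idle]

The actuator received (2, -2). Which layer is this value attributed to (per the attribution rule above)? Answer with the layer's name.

escape

layer 0 (follow_wall) idle — none
layer 1 (recharge) active — suppresses: (-1, 2)
layer 2 (cruise) active — inhibits: none
layer 3 (escape) active — suppresses: (2, -2)
layer 4 (avoid_obstacle) idle — unchanged: (2, -2)
→ actuator (2, -2)
last writer: layer 3 = escape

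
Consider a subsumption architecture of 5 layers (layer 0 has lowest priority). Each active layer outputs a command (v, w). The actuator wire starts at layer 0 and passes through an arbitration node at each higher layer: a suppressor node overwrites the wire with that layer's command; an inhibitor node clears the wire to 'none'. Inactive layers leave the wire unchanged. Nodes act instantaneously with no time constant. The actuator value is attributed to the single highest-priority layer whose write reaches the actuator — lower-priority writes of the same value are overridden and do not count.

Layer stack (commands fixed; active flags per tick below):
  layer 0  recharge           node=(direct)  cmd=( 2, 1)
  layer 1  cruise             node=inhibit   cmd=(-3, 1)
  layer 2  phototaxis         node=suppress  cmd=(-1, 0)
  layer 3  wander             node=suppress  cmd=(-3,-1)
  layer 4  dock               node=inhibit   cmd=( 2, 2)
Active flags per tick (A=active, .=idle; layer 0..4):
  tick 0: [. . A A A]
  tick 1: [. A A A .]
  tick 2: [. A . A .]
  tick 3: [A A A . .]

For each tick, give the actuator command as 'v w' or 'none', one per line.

tick 0:
  layer 0 (recharge) idle — none
  layer 1 (cruise) idle — unchanged: none
  layer 2 (phototaxis) active — suppresses: (-1, 0)
  layer 3 (wander) active — suppresses: (-3, -1)
  layer 4 (dock) active — inhibits: none
  → actuator none
tick 1:
  layer 0 (recharge) idle — none
  layer 1 (cruise) active — inhibits: none
  layer 2 (phototaxis) active — suppresses: (-1, 0)
  layer 3 (wander) active — suppresses: (-3, -1)
  layer 4 (dock) idle — unchanged: (-3, -1)
  → actuator (-3, -1)
tick 2:
  layer 0 (recharge) idle — none
  layer 1 (cruise) active — inhibits: none
  layer 2 (phototaxis) idle — unchanged: none
  layer 3 (wander) active — suppresses: (-3, -1)
  layer 4 (dock) idle — unchanged: (-3, -1)
  → actuator (-3, -1)
tick 3:
  layer 0 (recharge) active — direct: (2, 1)
  layer 1 (cruise) active — inhibits: none
  layer 2 (phototaxis) active — suppresses: (-1, 0)
  layer 3 (wander) idle — unchanged: (-1, 0)
  layer 4 (dock) idle — unchanged: (-1, 0)
  → actuator (-1, 0)

none
-3 -1
-3 -1
-1 0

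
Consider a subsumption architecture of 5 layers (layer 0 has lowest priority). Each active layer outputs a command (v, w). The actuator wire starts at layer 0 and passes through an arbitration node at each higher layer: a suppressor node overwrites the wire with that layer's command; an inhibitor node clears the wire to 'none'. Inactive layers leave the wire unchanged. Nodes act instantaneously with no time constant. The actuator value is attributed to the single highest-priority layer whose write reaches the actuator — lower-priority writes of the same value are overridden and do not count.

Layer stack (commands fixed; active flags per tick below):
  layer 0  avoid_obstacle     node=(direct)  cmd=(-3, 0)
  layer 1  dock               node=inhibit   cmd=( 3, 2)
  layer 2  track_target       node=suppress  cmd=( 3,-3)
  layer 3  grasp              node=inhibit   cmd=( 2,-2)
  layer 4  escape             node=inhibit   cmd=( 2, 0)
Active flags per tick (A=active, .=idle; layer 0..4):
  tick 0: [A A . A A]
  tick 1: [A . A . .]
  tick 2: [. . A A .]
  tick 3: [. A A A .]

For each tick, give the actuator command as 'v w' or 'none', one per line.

tick 0:
  [0] avoid_obstacle on; wire := (-3, 0)
  [1] dock on (inhibit); wire := none
  [2] track_target off; pass none
  [3] grasp on (inhibit); wire := none
  [4] escape on (inhibit); wire := none
  output none
tick 1:
  [0] avoid_obstacle on; wire := (-3, 0)
  [1] dock off; pass (-3, 0)
  [2] track_target on (suppress); wire := (3, -3)
  [3] grasp off; pass (3, -3)
  [4] escape off; pass (3, -3)
  output (3, -3)
tick 2:
  [0] avoid_obstacle off; wire := none
  [1] dock off; pass none
  [2] track_target on (suppress); wire := (3, -3)
  [3] grasp on (inhibit); wire := none
  [4] escape off; pass none
  output none
tick 3:
  [0] avoid_obstacle off; wire := none
  [1] dock on (inhibit); wire := none
  [2] track_target on (suppress); wire := (3, -3)
  [3] grasp on (inhibit); wire := none
  [4] escape off; pass none
  output none

none
3 -3
none
none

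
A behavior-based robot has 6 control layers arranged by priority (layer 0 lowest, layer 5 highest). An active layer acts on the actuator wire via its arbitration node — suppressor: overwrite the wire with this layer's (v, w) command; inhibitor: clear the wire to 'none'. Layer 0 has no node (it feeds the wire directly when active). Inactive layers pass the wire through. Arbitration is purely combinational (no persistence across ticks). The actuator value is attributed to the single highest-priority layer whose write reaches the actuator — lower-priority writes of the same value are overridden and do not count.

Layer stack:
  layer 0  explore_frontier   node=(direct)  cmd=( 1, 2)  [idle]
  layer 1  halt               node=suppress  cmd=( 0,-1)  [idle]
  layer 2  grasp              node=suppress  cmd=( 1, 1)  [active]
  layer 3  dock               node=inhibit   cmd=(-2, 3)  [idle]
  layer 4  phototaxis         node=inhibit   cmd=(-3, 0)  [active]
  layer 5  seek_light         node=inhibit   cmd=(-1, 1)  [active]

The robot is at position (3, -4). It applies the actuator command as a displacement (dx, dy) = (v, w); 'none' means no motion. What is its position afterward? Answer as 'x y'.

L0 explore_frontier: idle → wire = none
L1 halt: idle → wire stays none
L2 grasp: active, suppressor → wire = (1, 1)
L3 dock: idle → wire stays (1, 1)
L4 phototaxis: active, inhibitor → wire = none
L5 seek_light: active, inhibitor → wire = none
actuator = none
position: (3, -4) + none = (3, -4)

3 -4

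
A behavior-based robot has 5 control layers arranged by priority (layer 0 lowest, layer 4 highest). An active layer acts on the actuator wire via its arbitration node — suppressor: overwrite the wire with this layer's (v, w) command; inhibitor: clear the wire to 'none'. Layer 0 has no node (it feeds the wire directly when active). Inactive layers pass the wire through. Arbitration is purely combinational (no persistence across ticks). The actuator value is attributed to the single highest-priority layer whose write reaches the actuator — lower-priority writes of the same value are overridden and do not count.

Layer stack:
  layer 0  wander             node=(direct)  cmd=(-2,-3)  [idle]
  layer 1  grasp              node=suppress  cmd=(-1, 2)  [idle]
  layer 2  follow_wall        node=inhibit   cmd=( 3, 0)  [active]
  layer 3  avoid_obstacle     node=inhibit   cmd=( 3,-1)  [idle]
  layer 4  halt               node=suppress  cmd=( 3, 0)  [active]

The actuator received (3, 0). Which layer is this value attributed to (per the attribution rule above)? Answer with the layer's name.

L0 wander: idle → wire = none
L1 grasp: idle → wire stays none
L2 follow_wall: active, inhibitor → wire = none
L3 avoid_obstacle: idle → wire stays none
L4 halt: active, suppressor → wire = (3, 0)
actuator = (3, 0)
last writer: layer 4 = halt

halt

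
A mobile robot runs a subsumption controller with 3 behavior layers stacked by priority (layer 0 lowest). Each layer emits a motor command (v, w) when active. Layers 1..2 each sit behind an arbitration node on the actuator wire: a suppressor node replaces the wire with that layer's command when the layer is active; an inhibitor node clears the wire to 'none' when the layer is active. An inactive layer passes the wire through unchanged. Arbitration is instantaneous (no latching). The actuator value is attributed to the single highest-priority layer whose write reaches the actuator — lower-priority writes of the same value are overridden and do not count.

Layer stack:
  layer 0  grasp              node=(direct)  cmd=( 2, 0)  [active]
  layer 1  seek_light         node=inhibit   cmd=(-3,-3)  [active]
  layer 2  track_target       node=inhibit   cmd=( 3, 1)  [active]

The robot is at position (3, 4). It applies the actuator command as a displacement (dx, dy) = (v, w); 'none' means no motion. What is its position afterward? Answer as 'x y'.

layer 0 (grasp) active — direct: (2, 0)
layer 1 (seek_light) active — inhibits: none
layer 2 (track_target) active — inhibits: none
→ actuator none
position: (3, 4) + none = (3, 4)

3 4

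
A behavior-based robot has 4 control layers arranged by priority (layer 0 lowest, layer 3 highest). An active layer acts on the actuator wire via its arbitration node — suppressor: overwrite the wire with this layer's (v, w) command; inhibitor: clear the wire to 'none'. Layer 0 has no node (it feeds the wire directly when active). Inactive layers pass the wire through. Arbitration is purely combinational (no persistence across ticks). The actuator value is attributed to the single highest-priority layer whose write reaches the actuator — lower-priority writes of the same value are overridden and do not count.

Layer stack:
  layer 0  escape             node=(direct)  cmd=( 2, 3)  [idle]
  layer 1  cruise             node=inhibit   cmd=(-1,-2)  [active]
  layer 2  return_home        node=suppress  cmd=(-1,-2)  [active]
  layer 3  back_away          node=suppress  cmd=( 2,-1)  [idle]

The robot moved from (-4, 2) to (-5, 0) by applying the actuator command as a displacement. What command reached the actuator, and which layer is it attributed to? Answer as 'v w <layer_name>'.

-1 -2 return_home

displacement = (-5, 0) − (-4, 2) = (-1, -2)
[0] escape off; wire := none
[1] cruise on (inhibit); wire := none
[2] return_home on (suppress); wire := (-1, -2)
[3] back_away off; pass (-1, -2)
output (-1, -2) — from layer 2 (return_home)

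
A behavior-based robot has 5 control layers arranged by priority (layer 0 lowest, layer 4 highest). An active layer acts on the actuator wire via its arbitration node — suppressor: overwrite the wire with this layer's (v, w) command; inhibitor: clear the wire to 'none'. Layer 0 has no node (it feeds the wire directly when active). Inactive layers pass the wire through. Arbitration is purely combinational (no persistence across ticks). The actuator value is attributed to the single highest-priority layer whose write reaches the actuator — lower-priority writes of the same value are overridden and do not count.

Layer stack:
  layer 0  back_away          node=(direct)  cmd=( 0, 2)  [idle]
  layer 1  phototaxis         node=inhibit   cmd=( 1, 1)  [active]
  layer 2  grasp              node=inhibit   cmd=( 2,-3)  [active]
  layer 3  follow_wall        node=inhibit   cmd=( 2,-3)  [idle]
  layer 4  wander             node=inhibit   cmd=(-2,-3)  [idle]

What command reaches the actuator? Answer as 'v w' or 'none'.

[0] back_away off; wire := none
[1] phototaxis on (inhibit); wire := none
[2] grasp on (inhibit); wire := none
[3] follow_wall off; pass none
[4] wander off; pass none
output none

none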